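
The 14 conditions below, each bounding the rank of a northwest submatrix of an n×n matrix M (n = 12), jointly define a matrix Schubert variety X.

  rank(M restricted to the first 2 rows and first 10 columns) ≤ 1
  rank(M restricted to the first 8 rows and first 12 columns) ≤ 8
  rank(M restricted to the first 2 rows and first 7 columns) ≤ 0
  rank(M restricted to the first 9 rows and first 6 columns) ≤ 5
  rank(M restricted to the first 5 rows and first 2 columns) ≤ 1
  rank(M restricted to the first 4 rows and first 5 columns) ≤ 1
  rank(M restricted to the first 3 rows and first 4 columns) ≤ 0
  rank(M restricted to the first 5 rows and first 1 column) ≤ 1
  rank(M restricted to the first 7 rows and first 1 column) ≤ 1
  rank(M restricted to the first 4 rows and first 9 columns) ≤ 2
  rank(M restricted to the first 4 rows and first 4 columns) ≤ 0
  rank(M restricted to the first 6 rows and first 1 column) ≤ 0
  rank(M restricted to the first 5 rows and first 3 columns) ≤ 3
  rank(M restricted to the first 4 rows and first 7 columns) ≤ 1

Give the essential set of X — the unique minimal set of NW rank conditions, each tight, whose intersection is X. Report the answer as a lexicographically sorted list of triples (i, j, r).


Rank table r_w(12×12) implied by the 14 constraints:

  0, 0, 0, 0, 0, 0, 0, 1, 1, 1, 1, 1
  0, 0, 0, 0, 0, 0, 0, 1, 1, 1, 2, 2
  0, 0, 0, 0, 1, 1, 1, 2, 2, 2, 3, 3
  0, 0, 0, 0, 1, 1, 1, 2, 2, 3, 4, 4
  0, 1, 1, 1, 2, 2, 2, 3, 3, 4, 5, 5
  0, 1, 2, 2, 3, 3, 3, 4, 4, 5, 6, 6
  1, 2, 3, 3, 4, 4, 4, 5, 5, 6, 7, 7
  1, 2, 3, 4, 5, 5, 5, 6, 6, 7, 8, 8
  1, 2, 3, 4, 5, 5, 6, 7, 7, 8, 9, 9
  1, 2, 3, 4, 5, 6, 7, 8, 8, 9, 10, 10
  1, 2, 3, 4, 5, 6, 7, 8, 9, 10, 11, 11
  1, 2, 3, 4, 5, 6, 7, 8, 9, 10, 11, 12

hence w(1..12) = (8, 11, 5, 10, 2, 3, 1, 4, 7, 6, 9, 12).

Fulton essential set (7 of the 30 Rothe cells):

[(2, 7, 0), (2, 10, 1), (4, 4, 0), (4, 7, 1), (4, 9, 2), (6, 1, 0), (9, 6, 5)]


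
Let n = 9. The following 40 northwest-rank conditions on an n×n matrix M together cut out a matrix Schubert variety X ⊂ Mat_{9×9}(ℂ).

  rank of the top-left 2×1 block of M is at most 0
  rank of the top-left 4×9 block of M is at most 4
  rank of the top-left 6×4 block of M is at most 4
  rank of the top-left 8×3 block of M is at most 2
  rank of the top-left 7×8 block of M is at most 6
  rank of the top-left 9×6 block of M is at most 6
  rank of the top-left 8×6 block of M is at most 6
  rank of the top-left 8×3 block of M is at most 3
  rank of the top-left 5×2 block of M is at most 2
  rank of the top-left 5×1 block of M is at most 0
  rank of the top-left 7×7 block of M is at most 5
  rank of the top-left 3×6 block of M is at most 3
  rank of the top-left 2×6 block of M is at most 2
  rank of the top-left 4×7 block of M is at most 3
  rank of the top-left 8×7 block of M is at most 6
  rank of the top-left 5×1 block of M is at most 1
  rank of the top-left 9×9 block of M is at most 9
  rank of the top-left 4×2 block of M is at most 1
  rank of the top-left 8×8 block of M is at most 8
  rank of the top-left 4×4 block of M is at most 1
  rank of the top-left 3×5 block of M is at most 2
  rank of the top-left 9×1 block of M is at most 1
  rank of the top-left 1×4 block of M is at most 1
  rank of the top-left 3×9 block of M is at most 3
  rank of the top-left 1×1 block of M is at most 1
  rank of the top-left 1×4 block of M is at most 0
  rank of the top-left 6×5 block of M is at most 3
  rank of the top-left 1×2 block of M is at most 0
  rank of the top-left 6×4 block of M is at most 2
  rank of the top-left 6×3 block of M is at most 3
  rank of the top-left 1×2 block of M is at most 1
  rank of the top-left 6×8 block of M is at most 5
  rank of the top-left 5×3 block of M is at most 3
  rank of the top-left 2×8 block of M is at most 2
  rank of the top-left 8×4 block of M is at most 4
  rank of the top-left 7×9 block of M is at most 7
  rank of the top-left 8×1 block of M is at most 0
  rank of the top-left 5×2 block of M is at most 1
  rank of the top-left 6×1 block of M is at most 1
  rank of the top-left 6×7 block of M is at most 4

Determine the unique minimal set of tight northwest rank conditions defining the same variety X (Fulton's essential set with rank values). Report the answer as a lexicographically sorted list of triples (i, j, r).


Recovering R(i,j) via the rank-extension bound from the 40 conditions:

  row 1: 0 | 0 | 0 | 0 | 1 | 1 | 1 | 1 | 1
  row 2: 0 | 1 | 1 | 1 | 2 | 2 | 2 | 2 | 2
  row 3: 0 | 1 | 1 | 1 | 2 | 3 | 3 | 3 | 3
  row 4: 0 | 1 | 1 | 1 | 2 | 3 | 3 | 4 | 4
  row 5: 0 | 1 | 2 | 2 | 3 | 4 | 4 | 5 | 5
  row 6: 0 | 1 | 2 | 2 | 3 | 4 | 4 | 5 | 6
  row 7: 0 | 1 | 2 | 3 | 4 | 5 | 5 | 6 | 7
  row 8: 0 | 1 | 2 | 3 | 4 | 5 | 6 | 7 | 8
  row 9: 1 | 2 | 3 | 4 | 5 | 6 | 7 | 8 | 9

hence w(1..9) = (5, 2, 6, 8, 3, 9, 4, 7, 1).

ℓ(w)=18; the 6 essential cells (i,j,r):

[(1, 4, 0), (4, 4, 1), (4, 7, 3), (6, 4, 2), (6, 7, 4), (8, 1, 0)]


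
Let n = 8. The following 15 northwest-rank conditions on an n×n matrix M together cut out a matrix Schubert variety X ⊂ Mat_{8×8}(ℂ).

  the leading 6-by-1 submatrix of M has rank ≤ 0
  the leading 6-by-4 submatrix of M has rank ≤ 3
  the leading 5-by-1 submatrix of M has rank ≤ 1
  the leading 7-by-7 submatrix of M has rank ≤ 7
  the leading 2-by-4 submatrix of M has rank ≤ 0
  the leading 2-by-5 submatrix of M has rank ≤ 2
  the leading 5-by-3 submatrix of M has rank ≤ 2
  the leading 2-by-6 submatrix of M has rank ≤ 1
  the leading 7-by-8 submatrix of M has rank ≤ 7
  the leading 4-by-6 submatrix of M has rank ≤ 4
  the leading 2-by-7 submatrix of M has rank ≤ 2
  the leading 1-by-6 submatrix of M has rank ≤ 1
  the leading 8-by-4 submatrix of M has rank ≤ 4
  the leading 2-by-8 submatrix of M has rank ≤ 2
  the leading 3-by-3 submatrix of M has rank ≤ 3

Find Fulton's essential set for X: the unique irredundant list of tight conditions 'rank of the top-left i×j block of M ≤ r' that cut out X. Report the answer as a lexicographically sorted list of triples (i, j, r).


Propagating the 15 rank bounds to every northwest block:

  0, 0, 0, 0, 1, 1, 1, 1
  0, 0, 0, 0, 1, 1, 2, 2
  0, 1, 1, 1, 2, 2, 3, 3
  0, 1, 2, 2, 3, 3, 4, 4
  0, 1, 2, 3, 4, 4, 5, 5
  0, 1, 2, 3, 4, 5, 6, 6
  1, 2, 3, 4, 5, 6, 7, 7
  1, 2, 3, 4, 5, 6, 7, 8

giving w = (5, 7, 2, 3, 4, 6, 1, 8) via Δ²R.

Rothe diagram D(w) (13 cells), 3 SE-corners (essential conditions):

[(2, 4, 0), (2, 6, 1), (6, 1, 0)]


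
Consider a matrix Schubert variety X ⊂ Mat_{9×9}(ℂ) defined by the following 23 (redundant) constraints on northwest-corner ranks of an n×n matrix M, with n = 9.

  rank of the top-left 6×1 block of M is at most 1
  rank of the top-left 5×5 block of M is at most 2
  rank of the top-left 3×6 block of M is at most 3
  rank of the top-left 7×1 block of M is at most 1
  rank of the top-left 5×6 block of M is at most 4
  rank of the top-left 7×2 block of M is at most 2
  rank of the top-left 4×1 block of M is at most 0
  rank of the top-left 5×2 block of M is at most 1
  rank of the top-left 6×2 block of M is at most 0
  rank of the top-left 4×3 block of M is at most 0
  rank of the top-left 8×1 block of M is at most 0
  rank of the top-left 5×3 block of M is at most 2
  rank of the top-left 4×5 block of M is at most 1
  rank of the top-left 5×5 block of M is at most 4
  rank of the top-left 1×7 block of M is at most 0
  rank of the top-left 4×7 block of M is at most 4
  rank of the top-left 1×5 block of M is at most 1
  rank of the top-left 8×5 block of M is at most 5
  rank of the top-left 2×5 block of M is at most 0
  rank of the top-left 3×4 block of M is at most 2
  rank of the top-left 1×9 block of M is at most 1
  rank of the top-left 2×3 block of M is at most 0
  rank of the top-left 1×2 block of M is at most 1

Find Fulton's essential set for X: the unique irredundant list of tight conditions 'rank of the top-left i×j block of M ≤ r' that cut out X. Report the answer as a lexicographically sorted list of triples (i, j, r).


Computing R[i][j] = min implied NW-rank bound (n=9, 23 conditions):

  row 1: 0, 0, 0, 0, 0, 0, 0, 1, 1
  row 2: 0, 0, 0, 0, 0, 1, 1, 2, 2
  row 3: 0, 0, 0, 1, 1, 2, 2, 3, 3
  row 4: 0, 0, 0, 1, 1, 2, 3, 4, 4
  row 5: 0, 0, 1, 2, 2, 3, 4, 5, 5
  row 6: 0, 0, 1, 2, 3, 4, 5, 6, 6
  row 7: 0, 1, 2, 3, 4, 5, 6, 7, 7
  row 8: 0, 1, 2, 3, 4, 5, 6, 7, 8
  row 9: 1, 2, 3, 4, 5, 6, 7, 8, 9

so w = (8, 6, 4, 7, 3, 5, 2, 9, 1).

D(w) has 25 cells with 6 SE-corners; essential set:

[(1, 7, 0), (2, 5, 0), (4, 3, 0), (4, 5, 1), (6, 2, 0), (8, 1, 0)]


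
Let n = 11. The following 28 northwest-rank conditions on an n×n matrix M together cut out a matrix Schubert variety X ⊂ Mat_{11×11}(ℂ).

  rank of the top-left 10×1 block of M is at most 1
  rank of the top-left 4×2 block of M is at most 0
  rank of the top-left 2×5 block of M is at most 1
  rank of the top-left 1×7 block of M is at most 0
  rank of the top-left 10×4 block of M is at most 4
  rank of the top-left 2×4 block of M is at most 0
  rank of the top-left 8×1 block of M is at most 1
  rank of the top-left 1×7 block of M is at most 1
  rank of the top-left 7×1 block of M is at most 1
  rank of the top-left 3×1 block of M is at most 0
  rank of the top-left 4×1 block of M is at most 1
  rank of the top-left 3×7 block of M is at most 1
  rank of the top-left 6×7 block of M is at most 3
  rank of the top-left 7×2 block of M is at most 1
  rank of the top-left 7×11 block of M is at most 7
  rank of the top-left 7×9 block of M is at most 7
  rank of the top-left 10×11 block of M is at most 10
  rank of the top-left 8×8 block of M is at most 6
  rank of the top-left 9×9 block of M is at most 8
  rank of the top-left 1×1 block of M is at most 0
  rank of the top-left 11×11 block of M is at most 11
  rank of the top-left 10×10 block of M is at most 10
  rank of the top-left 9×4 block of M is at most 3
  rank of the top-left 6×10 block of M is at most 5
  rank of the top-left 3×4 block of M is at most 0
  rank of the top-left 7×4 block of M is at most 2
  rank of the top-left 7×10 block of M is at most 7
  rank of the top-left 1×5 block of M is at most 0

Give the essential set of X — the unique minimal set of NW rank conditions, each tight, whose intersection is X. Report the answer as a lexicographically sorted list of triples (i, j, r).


The tightest implied rank at each (i,j), from the 28 conditions:

  row 1: 0  0  0  0  0  0  0  1  1  1  1
  row 2: 0  0  0  0  1  1  1  2  2  2  2
  row 3: 0  0  0  0  1  1  1  2  3  3  3
  row 4: 0  0  1  1  2  2  2  3  4  4  4
  row 5: 1  1  2  2  3  3  3  4  5  5  5
  row 6: 1  1  2  2  3  3  3  4  5  5  6
  row 7: 1  1  2  2  3  4  4  5  6  6  7
  row 8: 1  2  3  3  4  5  5  6  7  7  8
  row 9: 1  2  3  3  4  5  6  7  8  8  9
  row 10: 1  2  3  4  5  6  7  8  9  9  10
  row 11: 1  2  3  4  5  6  7  8  9  10  11

hence w(1..11) = (8, 5, 9, 3, 1, 11, 6, 2, 7, 4, 10).

9 SE-corners of the 27-cell Rothe diagram give Ess(w):

[(1, 7, 0), (3, 4, 0), (3, 7, 1), (4, 2, 0), (6, 7, 3), (6, 10, 5), (7, 2, 1), (7, 4, 2), (9, 4, 3)]


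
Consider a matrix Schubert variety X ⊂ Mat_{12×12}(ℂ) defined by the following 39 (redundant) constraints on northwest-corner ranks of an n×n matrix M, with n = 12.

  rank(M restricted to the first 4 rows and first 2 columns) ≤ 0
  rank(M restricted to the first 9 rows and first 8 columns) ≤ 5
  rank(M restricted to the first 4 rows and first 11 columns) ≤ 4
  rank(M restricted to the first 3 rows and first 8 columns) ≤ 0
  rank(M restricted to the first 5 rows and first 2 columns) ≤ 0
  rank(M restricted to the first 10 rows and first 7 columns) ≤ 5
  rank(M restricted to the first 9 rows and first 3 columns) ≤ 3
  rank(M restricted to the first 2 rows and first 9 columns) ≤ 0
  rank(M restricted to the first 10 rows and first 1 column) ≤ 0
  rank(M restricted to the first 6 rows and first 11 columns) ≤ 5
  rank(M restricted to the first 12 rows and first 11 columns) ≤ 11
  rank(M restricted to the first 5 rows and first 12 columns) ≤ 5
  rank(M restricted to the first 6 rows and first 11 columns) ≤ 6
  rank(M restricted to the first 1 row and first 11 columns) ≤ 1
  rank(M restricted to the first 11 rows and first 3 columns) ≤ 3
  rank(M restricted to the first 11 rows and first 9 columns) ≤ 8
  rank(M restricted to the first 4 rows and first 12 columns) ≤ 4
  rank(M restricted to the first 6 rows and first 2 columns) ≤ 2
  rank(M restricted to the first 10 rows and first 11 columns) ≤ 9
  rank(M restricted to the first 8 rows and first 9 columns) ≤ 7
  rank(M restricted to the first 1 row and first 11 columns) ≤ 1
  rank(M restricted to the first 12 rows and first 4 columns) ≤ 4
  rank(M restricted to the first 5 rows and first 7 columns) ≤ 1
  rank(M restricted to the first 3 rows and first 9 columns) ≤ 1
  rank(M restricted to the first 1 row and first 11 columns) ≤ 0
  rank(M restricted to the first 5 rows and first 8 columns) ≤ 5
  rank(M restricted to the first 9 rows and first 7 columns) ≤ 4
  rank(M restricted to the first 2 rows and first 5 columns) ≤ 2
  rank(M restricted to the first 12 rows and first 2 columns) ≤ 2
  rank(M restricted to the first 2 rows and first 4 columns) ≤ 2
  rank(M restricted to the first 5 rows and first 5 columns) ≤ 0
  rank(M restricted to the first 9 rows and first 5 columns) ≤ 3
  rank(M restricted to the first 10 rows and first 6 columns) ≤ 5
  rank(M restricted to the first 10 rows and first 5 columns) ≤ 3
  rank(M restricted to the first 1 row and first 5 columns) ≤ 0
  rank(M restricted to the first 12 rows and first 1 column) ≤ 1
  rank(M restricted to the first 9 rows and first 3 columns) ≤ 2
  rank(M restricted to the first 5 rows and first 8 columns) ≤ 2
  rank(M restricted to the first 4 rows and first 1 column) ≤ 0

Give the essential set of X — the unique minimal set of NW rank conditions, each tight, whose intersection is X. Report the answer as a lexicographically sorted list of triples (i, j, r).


The tightest implied rank at each (i,j), from the 39 conditions:

  i=1: 0  0  0  0  0  0  0  0  0  0  0  1
  i=2: 0  0  0  0  0  0  0  0  0  1  1  2
  i=3: 0  0  0  0  0  0  0  0  1  2  2  3
  i=4: 0  0  0  0  0  1  1  1  2  3  3  4
  i=5: 0  0  0  0  0  1  1  2  3  4  4  5
  i=6: 0  1  1  1  1  2  2  3  4  5  5  6
  i=7: 0  1  2  2  2  3  3  4  5  6  6  7
  i=8: 0  1  2  3  3  4  4  5  6  7  7  8
  i=9: 0  1  2  3  3  4  4  5  6  7  8  9
  i=10: 0  1  2  3  3  4  5  6  7  8  9  10
  i=11: 1  2  3  4  4  5  6  7  8  9  10  11
  i=12: 1  2  3  4  5  6  7  8  9  10  11  12

so w = (12, 10, 9, 6, 8, 2, 3, 4, 11, 7, 1, 5).

Rothe diagram D(w) (47 cells), 8 SE-corners (essential conditions):

[(1, 11, 0), (2, 9, 0), (3, 8, 0), (5, 5, 0), (5, 7, 1), (9, 7, 4), (10, 1, 0), (10, 5, 3)]


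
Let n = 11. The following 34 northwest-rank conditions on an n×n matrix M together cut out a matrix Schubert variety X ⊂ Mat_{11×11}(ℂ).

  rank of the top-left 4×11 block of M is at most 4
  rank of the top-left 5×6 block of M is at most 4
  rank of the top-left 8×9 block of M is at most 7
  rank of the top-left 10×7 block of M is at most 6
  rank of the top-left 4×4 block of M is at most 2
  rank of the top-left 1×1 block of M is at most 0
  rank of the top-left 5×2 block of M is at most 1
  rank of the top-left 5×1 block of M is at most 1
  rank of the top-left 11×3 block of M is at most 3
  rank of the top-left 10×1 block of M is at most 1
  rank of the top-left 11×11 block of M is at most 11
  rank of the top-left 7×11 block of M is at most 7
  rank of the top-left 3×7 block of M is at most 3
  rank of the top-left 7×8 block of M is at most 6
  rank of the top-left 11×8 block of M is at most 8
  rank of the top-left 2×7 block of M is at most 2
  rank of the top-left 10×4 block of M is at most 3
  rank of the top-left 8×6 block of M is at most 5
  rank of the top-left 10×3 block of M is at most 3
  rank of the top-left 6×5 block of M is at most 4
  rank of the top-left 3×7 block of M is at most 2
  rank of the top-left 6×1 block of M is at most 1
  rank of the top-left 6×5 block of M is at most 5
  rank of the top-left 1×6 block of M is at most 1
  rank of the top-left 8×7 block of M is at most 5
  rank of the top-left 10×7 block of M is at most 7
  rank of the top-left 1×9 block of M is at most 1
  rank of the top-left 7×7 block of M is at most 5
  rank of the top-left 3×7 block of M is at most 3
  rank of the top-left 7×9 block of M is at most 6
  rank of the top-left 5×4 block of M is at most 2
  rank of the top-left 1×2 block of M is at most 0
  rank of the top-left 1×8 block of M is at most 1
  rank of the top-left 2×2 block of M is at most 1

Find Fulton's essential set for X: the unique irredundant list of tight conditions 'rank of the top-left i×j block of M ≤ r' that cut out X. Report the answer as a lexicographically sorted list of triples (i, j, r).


Propagating the 34 rank bounds to every northwest block:

  row 1: 0 0 1 1 1 1 1 1 1 1 1
  row 2: 1 1 2 2 2 2 2 2 2 2 2
  row 3: 1 1 2 2 2 2 2 3 3 3 3
  row 4: 1 1 2 2 3 3 3 4 4 4 4
  row 5: 1 1 2 2 3 4 4 5 5 5 5
  row 6: 1 2 3 3 4 5 5 6 6 6 6
  row 7: 1 2 3 3 4 5 5 6 6 7 7
  row 8: 1 2 3 3 4 5 5 6 7 8 8
  row 9: 1 2 3 3 4 5 6 7 8 9 9
  row 10: 1 2 3 3 4 5 6 7 8 9 10
  row 11: 1 2 3 4 5 6 7 8 9 10 11

giving w = (3, 1, 8, 5, 6, 2, 10, 9, 7, 11, 4) via Δ²R.

D(w) has 18 cells with 7 SE-corners; essential set:

[(1, 2, 0), (3, 7, 2), (5, 2, 1), (5, 4, 2), (7, 9, 6), (8, 7, 5), (10, 4, 3)]


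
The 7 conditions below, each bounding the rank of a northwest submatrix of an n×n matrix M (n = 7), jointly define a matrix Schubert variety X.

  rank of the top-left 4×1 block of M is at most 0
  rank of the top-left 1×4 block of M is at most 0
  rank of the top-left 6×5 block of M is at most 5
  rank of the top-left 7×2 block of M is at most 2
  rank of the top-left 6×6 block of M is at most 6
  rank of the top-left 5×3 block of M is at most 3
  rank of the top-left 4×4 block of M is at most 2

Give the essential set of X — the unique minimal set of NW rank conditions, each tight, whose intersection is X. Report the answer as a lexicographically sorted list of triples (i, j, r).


Computing R[i][j] = min implied NW-rank bound (n=7, 7 conditions):

  row 1: 0 | 0 | 0 | 0 | 1 | 1 | 1
  row 2: 0 | 1 | 1 | 1 | 2 | 2 | 2
  row 3: 0 | 1 | 2 | 2 | 3 | 3 | 3
  row 4: 0 | 1 | 2 | 2 | 3 | 4 | 4
  row 5: 1 | 2 | 3 | 3 | 4 | 5 | 5
  row 6: 1 | 2 | 3 | 4 | 5 | 6 | 6
  row 7: 1 | 2 | 3 | 4 | 5 | 6 | 7

giving w = (5, 2, 3, 6, 1, 4, 7) via Δ²R.

D(w) has 8 cells with 3 SE-corners; essential set:

[(1, 4, 0), (4, 1, 0), (4, 4, 2)]


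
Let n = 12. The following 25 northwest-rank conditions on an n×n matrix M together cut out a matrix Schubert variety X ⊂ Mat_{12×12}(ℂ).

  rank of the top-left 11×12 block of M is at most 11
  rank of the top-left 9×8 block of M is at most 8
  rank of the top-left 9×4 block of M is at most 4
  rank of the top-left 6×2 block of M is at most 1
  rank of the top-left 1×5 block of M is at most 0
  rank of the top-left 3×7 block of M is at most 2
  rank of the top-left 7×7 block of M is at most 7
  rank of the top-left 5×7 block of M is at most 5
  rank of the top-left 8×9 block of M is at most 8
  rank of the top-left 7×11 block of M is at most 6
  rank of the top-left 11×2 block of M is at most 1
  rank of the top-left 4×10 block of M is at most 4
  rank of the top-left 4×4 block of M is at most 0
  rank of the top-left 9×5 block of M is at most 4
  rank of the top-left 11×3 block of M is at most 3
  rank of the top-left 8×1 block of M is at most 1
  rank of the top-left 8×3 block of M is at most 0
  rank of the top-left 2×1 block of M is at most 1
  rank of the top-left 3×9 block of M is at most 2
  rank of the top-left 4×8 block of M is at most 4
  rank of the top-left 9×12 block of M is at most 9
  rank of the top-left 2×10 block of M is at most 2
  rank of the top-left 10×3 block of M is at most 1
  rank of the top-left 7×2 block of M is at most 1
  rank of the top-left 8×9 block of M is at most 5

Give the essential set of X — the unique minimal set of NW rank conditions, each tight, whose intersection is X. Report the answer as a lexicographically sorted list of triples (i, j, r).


The tightest implied rank at each (i,j), from the 25 conditions:

  R[1]: 0 0 0 0 0 1 1 1 1 1 1 1
  R[2]: 0 0 0 0 1 2 2 2 2 2 2 2
  R[3]: 0 0 0 0 1 2 2 2 2 3 3 3
  R[4]: 0 0 0 0 1 2 3 3 3 4 4 4
  R[5]: 0 0 0 1 2 3 4 4 4 5 5 5
  R[6]: 0 0 0 1 2 3 4 5 5 6 6 6
  R[7]: 0 0 0 1 2 3 4 5 5 6 6 7
  R[8]: 0 0 0 1 2 3 4 5 5 6 7 8
  R[9]: 1 1 1 2 3 4 5 6 6 7 8 9
  R[10]: 1 1 1 2 3 4 5 6 7 8 9 10
  R[11]: 1 1 2 3 4 5 6 7 8 9 10 11
  R[12]: 1 2 3 4 5 6 7 8 9 10 11 12

so w = (6, 5, 10, 7, 4, 8, 12, 11, 1, 9, 3, 2).

Rothe diagram D(w) (38 cells), 8 SE-corners (essential conditions):

[(1, 5, 0), (3, 9, 2), (4, 4, 0), (7, 11, 6), (8, 3, 0), (8, 9, 5), (10, 3, 1), (11, 2, 1)]


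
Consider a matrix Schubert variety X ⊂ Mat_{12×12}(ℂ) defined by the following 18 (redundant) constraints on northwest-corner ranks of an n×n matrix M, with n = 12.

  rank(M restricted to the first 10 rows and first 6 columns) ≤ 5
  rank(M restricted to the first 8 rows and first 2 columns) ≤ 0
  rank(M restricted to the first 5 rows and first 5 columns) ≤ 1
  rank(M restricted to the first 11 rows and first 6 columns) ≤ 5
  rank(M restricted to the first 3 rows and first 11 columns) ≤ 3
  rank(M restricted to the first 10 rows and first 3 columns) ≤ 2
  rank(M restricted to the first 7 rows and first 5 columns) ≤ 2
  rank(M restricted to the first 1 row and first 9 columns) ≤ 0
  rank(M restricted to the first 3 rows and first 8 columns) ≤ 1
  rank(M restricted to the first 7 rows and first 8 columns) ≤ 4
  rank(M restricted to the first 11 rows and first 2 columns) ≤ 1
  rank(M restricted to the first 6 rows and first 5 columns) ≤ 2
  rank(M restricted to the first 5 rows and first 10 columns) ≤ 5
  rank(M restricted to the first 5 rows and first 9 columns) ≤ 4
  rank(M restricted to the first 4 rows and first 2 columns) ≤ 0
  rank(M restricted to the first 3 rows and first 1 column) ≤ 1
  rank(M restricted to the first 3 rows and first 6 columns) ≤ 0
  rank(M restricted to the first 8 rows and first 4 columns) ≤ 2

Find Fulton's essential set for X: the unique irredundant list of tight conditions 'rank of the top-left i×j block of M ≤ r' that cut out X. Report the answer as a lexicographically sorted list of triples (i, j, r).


Computing R[i][j] = min implied NW-rank bound (n=12, 18 conditions):

  row 1: 0, 0, 0, 0, 0, 0, 0, 0, 0, 1, 1, 1
  row 2: 0, 0, 0, 0, 0, 0, 1, 1, 1, 2, 2, 2
  row 3: 0, 0, 0, 0, 0, 0, 1, 1, 2, 3, 3, 3
  row 4: 0, 0, 1, 1, 1, 1, 2, 2, 3, 4, 4, 4
  row 5: 0, 0, 1, 1, 1, 2, 3, 3, 4, 5, 5, 5
  row 6: 0, 0, 1, 2, 2, 3, 4, 4, 5, 6, 6, 6
  row 7: 0, 0, 1, 2, 2, 3, 4, 4, 5, 6, 7, 7
  row 8: 0, 0, 1, 2, 3, 4, 5, 5, 6, 7, 8, 8
  row 9: 1, 1, 2, 3, 4, 5, 6, 6, 7, 8, 9, 9
  row 10: 1, 1, 2, 3, 4, 5, 6, 7, 8, 9, 10, 10
  row 11: 1, 1, 2, 3, 4, 5, 6, 7, 8, 9, 10, 11
  row 12: 1, 2, 3, 4, 5, 6, 7, 8, 9, 10, 11, 12

reading off 1-entries of Δ²R: w = (10, 7, 9, 3, 6, 4, 11, 5, 1, 8, 12, 2).

ℓ(w)=38; the 8 essential cells (i,j,r):

[(1, 9, 0), (3, 6, 0), (3, 8, 1), (5, 5, 1), (7, 5, 2), (7, 8, 4), (8, 2, 0), (11, 2, 1)]


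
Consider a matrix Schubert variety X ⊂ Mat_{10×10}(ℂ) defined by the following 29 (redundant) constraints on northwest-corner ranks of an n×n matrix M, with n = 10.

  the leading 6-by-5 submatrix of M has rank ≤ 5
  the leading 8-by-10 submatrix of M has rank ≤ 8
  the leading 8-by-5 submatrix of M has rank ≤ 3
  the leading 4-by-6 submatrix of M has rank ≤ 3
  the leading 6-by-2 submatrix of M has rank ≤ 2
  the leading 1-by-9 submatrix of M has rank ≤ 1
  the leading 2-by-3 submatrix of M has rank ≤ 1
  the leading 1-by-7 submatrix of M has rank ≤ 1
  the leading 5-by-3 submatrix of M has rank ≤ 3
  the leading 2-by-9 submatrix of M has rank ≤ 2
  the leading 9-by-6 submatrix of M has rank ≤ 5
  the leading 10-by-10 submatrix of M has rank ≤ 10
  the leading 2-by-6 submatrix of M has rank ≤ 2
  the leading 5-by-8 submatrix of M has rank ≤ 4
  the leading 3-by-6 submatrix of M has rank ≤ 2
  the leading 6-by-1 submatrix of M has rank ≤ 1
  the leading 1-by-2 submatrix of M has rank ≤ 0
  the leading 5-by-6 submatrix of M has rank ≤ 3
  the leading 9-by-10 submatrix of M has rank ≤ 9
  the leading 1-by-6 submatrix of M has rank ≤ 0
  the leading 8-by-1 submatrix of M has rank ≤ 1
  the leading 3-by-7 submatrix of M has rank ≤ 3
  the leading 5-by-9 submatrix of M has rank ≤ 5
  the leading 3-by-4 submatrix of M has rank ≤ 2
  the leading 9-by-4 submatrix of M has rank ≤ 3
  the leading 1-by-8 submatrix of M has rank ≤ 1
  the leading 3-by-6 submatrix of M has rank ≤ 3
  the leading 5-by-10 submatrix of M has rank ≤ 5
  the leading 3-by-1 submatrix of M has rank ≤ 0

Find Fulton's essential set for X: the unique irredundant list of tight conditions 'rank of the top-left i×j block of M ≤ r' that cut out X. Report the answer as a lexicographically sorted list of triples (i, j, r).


Recovering R(i,j) via the rank-extension bound from the 29 conditions:

  row 1: 0 0 0 0 0 0 1 1 1 1
  row 2: 0 1 1 1 1 1 2 2 2 2
  row 3: 0 1 2 2 2 2 3 3 3 3
  row 4: 1 2 3 3 3 3 4 4 4 4
  row 5: 1 2 3 3 3 3 4 4 5 5
  row 6: 1 2 3 3 3 4 5 5 6 6
  row 7: 1 2 3 3 3 4 5 6 7 7
  row 8: 1 2 3 3 3 4 5 6 7 8
  row 9: 1 2 3 3 4 5 6 7 8 9
  row 10: 1 2 3 4 5 6 7 8 9 10

reading off 1-entries of Δ²R: w = (7, 2, 3, 1, 9, 6, 8, 10, 5, 4).

ℓ(w)=19; the 6 essential cells (i,j,r):

[(1, 6, 0), (3, 1, 0), (5, 6, 3), (5, 8, 4), (8, 5, 3), (9, 4, 3)]


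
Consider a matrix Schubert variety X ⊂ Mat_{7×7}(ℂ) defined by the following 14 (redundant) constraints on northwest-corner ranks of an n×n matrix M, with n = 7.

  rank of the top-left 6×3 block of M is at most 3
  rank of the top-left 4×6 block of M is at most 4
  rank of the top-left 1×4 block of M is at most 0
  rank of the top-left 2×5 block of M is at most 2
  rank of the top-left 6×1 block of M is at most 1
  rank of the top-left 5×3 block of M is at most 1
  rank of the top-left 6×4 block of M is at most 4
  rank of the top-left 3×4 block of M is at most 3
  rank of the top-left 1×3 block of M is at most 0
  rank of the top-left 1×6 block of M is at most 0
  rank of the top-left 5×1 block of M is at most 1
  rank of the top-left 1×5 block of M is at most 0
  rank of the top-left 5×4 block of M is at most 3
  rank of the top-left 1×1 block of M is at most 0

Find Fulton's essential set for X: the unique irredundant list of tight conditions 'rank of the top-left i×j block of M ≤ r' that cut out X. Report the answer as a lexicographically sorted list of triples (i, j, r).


Computing R[i][j] = min implied NW-rank bound (n=7, 14 conditions):

  0, 0, 0, 0, 0, 0, 1
  1, 1, 1, 1, 1, 1, 2
  1, 1, 1, 2, 2, 2, 3
  1, 1, 1, 2, 3, 3, 4
  1, 1, 1, 2, 3, 4, 5
  1, 2, 2, 3, 4, 5, 6
  1, 2, 3, 4, 5, 6, 7

hence w(1..7) = (7, 1, 4, 5, 6, 2, 3).

Fulton essential set (2 of the 12 Rothe cells):

[(1, 6, 0), (5, 3, 1)]


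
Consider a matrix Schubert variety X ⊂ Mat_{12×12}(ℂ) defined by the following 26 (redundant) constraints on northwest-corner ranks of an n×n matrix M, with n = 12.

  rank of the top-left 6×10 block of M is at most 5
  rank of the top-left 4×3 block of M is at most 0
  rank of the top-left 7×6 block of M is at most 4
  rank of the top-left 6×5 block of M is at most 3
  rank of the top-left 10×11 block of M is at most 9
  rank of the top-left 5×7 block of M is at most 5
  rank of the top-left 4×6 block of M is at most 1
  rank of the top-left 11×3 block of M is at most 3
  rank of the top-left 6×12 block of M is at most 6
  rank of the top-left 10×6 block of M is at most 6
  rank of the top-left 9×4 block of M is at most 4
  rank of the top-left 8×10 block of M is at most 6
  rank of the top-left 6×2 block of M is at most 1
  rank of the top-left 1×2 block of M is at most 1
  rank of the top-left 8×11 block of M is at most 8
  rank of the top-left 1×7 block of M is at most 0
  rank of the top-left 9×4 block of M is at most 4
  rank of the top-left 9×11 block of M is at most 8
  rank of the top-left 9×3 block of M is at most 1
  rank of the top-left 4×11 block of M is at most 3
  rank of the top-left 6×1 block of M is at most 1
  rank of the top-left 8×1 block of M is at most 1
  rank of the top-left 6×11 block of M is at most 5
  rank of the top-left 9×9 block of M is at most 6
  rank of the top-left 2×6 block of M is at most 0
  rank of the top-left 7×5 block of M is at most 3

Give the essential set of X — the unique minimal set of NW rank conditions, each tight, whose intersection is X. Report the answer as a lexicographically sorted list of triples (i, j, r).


Computing R[i][j] = min implied NW-rank bound (n=12, 26 conditions):

  R[1]: 0 0 0 0 0 0 0 1 1 1 1 1
  R[2]: 0 0 0 0 0 0 1 2 2 2 2 2
  R[3]: 0 0 0 1 1 1 2 3 3 3 3 3
  R[4]: 0 0 0 1 1 1 2 3 3 3 3 4
  R[5]: 1 1 1 2 2 2 3 4 4 4 4 5
  R[6]: 1 1 1 2 3 3 4 5 5 5 5 6
  R[7]: 1 1 1 2 3 4 5 6 6 6 6 7
  R[8]: 1 1 1 2 3 4 5 6 6 6 7 8
  R[9]: 1 1 1 2 3 4 5 6 6 7 8 9
  R[10]: 1 2 2 3 4 5 6 7 7 8 9 10
  R[11]: 1 2 3 4 5 6 7 8 8 9 10 11
  R[12]: 1 2 3 4 5 6 7 8 9 10 11 12

the unique w with this rank table is (8, 7, 4, 12, 1, 5, 6, 11, 10, 2, 3, 9).

8 SE-corners of the 35-cell Rothe diagram give Ess(w):

[(1, 7, 0), (2, 6, 0), (4, 3, 0), (4, 6, 1), (4, 11, 3), (8, 10, 6), (9, 3, 1), (9, 9, 6)]


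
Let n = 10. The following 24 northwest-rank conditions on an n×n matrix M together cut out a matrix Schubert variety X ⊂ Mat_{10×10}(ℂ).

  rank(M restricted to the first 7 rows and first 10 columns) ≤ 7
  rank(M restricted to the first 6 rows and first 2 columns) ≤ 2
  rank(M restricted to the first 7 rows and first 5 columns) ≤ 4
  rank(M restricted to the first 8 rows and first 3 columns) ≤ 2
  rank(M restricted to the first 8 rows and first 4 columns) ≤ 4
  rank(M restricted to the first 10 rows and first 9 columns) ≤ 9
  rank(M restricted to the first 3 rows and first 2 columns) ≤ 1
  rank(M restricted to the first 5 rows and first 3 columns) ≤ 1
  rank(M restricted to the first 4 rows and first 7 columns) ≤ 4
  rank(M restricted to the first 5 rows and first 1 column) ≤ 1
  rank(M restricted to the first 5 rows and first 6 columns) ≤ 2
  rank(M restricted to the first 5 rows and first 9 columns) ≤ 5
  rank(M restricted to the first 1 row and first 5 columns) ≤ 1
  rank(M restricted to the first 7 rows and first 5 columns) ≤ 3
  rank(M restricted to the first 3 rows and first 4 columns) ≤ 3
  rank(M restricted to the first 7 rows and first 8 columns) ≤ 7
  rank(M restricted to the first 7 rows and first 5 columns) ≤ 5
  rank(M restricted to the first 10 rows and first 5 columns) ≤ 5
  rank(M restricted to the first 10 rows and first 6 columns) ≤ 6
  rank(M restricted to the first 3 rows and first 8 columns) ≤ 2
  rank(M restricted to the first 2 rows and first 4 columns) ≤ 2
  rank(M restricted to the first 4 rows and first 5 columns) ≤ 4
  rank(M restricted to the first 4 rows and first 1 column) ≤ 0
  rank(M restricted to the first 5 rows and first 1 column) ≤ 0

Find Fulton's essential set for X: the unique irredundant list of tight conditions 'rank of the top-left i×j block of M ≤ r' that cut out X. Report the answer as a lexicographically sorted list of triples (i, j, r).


Rank table r_w(10×10) implied by the 24 constraints:

  row 1: 0 1 1 1 1 1 1 1 1 1
  row 2: 0 1 1 2 2 2 2 2 2 2
  row 3: 0 1 1 2 2 2 2 2 3 3
  row 4: 0 1 1 2 2 2 3 3 4 4
  row 5: 0 1 1 2 2 2 3 4 5 5
  row 6: 1 2 2 3 3 3 4 5 6 6
  row 7: 1 2 2 3 3 4 5 6 7 7
  row 8: 1 2 2 3 4 5 6 7 8 8
  row 9: 1 2 3 4 5 6 7 8 9 9
  row 10: 1 2 3 4 5 6 7 8 9 10

hence w(1..10) = (2, 4, 9, 7, 8, 1, 6, 5, 3, 10).

ℓ(w)=20; the 6 essential cells (i,j,r):

[(3, 8, 2), (5, 1, 0), (5, 3, 1), (5, 6, 2), (7, 5, 3), (8, 3, 2)]


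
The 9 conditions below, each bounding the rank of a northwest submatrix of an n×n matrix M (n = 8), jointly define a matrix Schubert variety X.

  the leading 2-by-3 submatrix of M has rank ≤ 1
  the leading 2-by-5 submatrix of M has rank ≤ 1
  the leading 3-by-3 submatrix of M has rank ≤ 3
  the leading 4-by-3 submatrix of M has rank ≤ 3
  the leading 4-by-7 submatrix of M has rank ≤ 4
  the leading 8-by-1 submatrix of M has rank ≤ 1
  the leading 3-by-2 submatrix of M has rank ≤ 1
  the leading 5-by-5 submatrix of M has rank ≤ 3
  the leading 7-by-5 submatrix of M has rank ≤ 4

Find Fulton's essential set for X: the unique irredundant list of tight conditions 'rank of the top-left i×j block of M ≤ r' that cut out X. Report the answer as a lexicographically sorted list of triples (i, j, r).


Recovering R(i,j) via the rank-extension bound from the 9 conditions:

  1  1  1  1  1  1  1  1
  1  1  1  1  1  2  2  2
  1  1  2  2  2  3  3  3
  1  2  3  3  3  4  4  4
  1  2  3  3  3  4  5  5
  1  2  3  4  4  5  6  6
  1  2  3  4  4  5  6  7
  1  2  3  4  5  6  7  8

giving w = (1, 6, 3, 2, 7, 4, 8, 5) via Δ²R.

Rothe diagram D(w) (8 cells), 4 SE-corners (essential conditions):

[(2, 5, 1), (3, 2, 1), (5, 5, 3), (7, 5, 4)]


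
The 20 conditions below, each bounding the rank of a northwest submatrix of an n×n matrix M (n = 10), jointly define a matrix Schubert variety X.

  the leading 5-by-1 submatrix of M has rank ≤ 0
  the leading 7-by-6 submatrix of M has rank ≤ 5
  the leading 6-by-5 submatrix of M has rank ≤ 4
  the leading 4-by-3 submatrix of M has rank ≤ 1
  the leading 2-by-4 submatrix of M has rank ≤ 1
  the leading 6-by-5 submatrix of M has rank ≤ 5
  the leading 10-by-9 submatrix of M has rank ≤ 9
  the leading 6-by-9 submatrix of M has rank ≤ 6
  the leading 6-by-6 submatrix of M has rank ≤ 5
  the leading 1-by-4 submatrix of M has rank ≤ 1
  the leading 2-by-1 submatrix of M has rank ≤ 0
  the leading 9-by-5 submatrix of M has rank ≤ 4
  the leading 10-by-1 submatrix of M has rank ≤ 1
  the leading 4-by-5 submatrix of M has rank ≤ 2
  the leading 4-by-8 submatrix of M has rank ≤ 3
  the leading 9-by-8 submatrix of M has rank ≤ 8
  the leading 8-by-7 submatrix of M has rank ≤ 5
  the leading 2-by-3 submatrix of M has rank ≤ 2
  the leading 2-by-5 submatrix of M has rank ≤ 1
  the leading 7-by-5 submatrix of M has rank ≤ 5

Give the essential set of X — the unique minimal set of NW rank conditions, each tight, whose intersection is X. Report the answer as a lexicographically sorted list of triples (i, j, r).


Propagating the 20 rank bounds to every northwest block:

  0 1 1 1 1 1 1 1 1 1
  0 1 1 1 1 2 2 2 2 2
  0 1 1 2 2 3 3 3 3 3
  0 1 1 2 2 3 3 3 4 4
  0 1 2 3 3 4 4 4 5 5
  1 2 3 4 4 5 5 5 6 6
  1 2 3 4 4 5 5 6 7 7
  1 2 3 4 4 5 5 6 7 8
  1 2 3 4 4 5 6 7 8 9
  1 2 3 4 5 6 7 8 9 10

giving w = (2, 6, 4, 9, 3, 1, 8, 10, 7, 5) via Δ²R.

Fulton essential set (7 of the 18 Rothe cells):

[(2, 5, 1), (4, 3, 1), (4, 5, 2), (4, 8, 3), (5, 1, 0), (8, 7, 5), (9, 5, 4)]


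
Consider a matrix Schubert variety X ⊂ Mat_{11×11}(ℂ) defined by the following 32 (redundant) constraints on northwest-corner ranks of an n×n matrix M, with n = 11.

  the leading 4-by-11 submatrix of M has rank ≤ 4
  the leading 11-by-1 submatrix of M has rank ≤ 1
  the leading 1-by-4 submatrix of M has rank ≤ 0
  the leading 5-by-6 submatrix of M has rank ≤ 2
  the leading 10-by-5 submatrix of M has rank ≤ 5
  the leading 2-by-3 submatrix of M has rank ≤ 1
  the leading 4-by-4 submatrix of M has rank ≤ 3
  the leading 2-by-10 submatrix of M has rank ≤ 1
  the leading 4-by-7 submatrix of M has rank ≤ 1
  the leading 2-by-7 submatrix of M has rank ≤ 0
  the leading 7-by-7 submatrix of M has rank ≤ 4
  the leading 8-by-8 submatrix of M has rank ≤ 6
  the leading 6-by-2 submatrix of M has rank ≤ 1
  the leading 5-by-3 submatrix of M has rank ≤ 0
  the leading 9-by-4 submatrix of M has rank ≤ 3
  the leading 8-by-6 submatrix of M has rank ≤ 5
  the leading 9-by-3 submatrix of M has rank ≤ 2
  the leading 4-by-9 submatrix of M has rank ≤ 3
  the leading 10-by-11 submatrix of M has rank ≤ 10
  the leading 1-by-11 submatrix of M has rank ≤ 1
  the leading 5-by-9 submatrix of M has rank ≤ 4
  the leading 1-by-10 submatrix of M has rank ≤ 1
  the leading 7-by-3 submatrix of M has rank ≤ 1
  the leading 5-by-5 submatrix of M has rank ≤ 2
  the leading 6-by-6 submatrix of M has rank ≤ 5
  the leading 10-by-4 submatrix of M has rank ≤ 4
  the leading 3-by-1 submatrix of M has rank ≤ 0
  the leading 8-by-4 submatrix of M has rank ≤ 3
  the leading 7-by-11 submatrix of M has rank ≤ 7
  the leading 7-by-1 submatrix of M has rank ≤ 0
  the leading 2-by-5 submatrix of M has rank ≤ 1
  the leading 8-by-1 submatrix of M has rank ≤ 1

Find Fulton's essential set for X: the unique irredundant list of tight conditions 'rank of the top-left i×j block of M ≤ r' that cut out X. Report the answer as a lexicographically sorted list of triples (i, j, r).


Recovering R(i,j) via the rank-extension bound from the 32 conditions:

  R[1]: 0, 0, 0, 0, 0, 0, 0, 1, 1, 1, 1
  R[2]: 0, 0, 0, 0, 0, 0, 0, 1, 1, 1, 2
  R[3]: 0, 0, 0, 1, 1, 1, 1, 2, 2, 2, 3
  R[4]: 0, 0, 0, 1, 1, 1, 1, 2, 3, 3, 4
  R[5]: 0, 0, 0, 1, 2, 2, 2, 3, 4, 4, 5
  R[6]: 0, 1, 1, 2, 3, 3, 3, 4, 5, 5, 6
  R[7]: 0, 1, 1, 2, 3, 4, 4, 5, 6, 6, 7
  R[8]: 1, 2, 2, 3, 4, 5, 5, 6, 7, 7, 8
  R[9]: 1, 2, 2, 3, 4, 5, 6, 7, 8, 8, 9
  R[10]: 1, 2, 3, 4, 5, 6, 7, 8, 9, 9, 10
  R[11]: 1, 2, 3, 4, 5, 6, 7, 8, 9, 10, 11

the unique w with this rank table is (8, 11, 4, 9, 5, 2, 6, 1, 7, 3, 10).

7 SE-corners of the 32-cell Rothe diagram give Ess(w):

[(2, 7, 0), (2, 10, 1), (4, 7, 1), (5, 3, 0), (7, 1, 0), (7, 3, 1), (9, 3, 2)]


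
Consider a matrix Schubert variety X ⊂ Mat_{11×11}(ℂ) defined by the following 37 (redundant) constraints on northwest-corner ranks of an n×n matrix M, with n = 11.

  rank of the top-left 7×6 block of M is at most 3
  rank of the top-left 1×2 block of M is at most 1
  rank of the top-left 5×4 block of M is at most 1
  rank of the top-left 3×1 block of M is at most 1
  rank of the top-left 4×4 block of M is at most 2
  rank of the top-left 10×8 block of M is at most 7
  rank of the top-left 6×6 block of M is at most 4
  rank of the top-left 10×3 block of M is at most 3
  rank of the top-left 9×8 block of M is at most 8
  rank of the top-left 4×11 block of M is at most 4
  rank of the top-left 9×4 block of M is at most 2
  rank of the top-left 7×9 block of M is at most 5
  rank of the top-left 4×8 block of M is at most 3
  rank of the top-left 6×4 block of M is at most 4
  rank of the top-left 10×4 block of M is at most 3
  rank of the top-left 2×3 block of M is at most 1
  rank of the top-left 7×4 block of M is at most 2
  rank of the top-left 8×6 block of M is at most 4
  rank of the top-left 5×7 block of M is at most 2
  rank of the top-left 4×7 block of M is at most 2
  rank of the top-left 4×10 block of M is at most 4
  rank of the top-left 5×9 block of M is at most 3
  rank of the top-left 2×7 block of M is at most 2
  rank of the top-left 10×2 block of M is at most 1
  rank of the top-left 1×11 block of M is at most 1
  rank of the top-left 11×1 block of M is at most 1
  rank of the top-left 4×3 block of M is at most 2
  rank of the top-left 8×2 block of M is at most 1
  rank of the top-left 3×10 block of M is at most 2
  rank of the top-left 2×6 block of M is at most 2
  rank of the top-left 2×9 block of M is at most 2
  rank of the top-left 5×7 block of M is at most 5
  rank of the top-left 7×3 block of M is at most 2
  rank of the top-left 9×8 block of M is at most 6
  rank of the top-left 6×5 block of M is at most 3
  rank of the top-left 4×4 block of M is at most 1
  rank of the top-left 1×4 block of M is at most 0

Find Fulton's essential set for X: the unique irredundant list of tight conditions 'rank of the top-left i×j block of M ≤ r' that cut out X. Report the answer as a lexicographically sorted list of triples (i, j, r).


Computing R[i][j] = min implied NW-rank bound (n=11, 37 conditions):

  row 1: 0  0  0  0  1  1  1  1  1  1  1
  row 2: 1  1  1  1  2  2  2  2  2  2  2
  row 3: 1  1  1  1  2  2  2  2  2  2  3
  row 4: 1  1  1  1  2  2  2  3  3  3  4
  row 5: 1  1  1  1  2  2  2  3  3  4  5
  row 6: 1  1  2  2  3  3  3  4  4  5  6
  row 7: 1  1  2  2  3  3  4  5  5  6  7
  row 8: 1  1  2  2  3  4  5  6  6  7  8
  row 9: 1  1  2  2  3  4  5  6  7  8  9
  row 10: 1  1  2  3  4  5  6  7  8  9  10
  row 11: 1  2  3  4  5  6  7  8  9  10  11

hence w(1..11) = (5, 1, 11, 8, 10, 3, 7, 6, 9, 4, 2).

8 SE-corners of the 32-cell Rothe diagram give Ess(w):

[(1, 4, 0), (3, 10, 2), (5, 4, 1), (5, 7, 2), (5, 9, 3), (7, 6, 3), (9, 4, 2), (10, 2, 1)]
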